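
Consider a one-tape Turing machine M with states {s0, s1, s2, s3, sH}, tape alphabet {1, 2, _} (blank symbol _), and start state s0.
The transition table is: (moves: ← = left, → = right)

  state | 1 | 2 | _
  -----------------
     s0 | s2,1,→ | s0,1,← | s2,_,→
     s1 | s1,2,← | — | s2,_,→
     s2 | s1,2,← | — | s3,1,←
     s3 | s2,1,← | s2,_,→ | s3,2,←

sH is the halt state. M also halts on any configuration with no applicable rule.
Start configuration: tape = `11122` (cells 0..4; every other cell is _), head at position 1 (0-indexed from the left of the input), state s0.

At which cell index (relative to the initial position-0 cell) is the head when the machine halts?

0

state=s0 head=1 tape=_1[1]122   (s0,1)→(s2,1,→)
state=s2 head=2 tape=_11[1]22   (s2,1)→(s1,2,←)
state=s1 head=1 tape=_1[1]222   (s1,1)→(s1,2,←)
state=s1 head=0 tape=_[1]2222   (s1,1)→(s1,2,←)
state=s1 head=-1 tape=[_]22222   (s1,_)→(s2,_,→)
state=s2 head=0 tape=_[2]2222
At halt the head is at cell 0.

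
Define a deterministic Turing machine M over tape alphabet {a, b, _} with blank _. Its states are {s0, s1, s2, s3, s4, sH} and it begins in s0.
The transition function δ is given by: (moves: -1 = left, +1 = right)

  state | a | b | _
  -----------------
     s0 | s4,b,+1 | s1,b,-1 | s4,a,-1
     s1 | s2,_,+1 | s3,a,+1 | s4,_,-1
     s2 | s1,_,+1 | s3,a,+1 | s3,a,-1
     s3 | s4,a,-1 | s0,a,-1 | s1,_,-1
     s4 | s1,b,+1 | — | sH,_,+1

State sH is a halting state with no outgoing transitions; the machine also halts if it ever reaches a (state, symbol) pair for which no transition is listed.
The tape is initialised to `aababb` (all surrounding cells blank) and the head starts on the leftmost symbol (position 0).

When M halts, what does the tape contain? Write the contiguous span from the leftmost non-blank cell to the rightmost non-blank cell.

bbb_bb

s0 | [a]ababb_   read a → write b, move +1, go to s4
s4 | b[a]babb_   read a → write b, move +1, go to s1
s1 | bb[b]abb_   read b → write a, move +1, go to s3
s3 | bba[a]bb_   read a → write a, move -1, go to s4
s4 | bb[a]abb_   read a → write b, move +1, go to s1
s1 | bbb[a]bb_   read a → write _, move +1, go to s2
s2 | bbb_[b]b_   read b → write a, move +1, go to s3
s3 | bbb_a[b]_   read b → write a, move -1, go to s0
s0 | bbb_[a]a_   read a → write b, move +1, go to s4
s4 | bbb_b[a]_   read a → write b, move +1, go to s1
s1 | bbb_bb[_]   read _ → write _, move -1, go to s4
s4 | bbb_b[b]_
The non-blank tape span at halt is bbb_bb.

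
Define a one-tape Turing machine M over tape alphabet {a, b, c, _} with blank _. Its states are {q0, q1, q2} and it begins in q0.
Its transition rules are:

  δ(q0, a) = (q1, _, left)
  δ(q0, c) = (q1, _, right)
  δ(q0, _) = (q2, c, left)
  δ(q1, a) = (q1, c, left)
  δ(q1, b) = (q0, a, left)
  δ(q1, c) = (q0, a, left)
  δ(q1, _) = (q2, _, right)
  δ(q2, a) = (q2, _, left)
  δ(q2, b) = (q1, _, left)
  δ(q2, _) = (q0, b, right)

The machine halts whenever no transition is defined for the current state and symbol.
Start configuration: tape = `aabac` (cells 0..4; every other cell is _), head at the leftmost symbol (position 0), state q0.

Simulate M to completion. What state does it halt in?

q2

state=q0 head=0 tape=__[a]abac   (q0,a)→(q1,_,left)
state=q1 head=-1 tape=_[_]_abac   (q1,_)→(q2,_,right)
state=q2 head=0 tape=__[_]abac   (q2,_)→(q0,b,right)
state=q0 head=1 tape=__b[a]bac   (q0,a)→(q1,_,left)
state=q1 head=0 tape=__[b]_bac   (q1,b)→(q0,a,left)
state=q0 head=-1 tape=_[_]a_bac   (q0,_)→(q2,c,left)
state=q2 head=-2 tape=[_]ca_bac   (q2,_)→(q0,b,right)
state=q0 head=-1 tape=b[c]a_bac   (q0,c)→(q1,_,right)
state=q1 head=0 tape=b_[a]_bac   (q1,a)→(q1,c,left)
state=q1 head=-1 tape=b[_]c_bac   (q1,_)→(q2,_,right)
state=q2 head=0 tape=b_[c]_bac
No transition is defined for (q2, c); M halts in state q2.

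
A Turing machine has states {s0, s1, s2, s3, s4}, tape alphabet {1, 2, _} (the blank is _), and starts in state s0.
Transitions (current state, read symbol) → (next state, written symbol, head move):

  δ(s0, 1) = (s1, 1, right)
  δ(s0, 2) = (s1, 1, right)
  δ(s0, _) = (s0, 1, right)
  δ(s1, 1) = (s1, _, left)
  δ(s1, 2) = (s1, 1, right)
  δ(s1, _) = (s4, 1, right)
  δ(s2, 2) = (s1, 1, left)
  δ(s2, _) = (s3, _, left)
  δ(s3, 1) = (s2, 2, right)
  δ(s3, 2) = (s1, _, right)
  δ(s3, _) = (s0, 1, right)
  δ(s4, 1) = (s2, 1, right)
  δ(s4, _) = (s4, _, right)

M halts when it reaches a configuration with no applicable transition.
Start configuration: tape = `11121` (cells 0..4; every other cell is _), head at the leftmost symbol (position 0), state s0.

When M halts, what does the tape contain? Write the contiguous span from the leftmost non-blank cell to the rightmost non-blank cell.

state=s0 head=0 tape=_[1]1121   (s0,1)→(s1,1,right)
state=s1 head=1 tape=_1[1]121   (s1,1)→(s1,_,left)
state=s1 head=0 tape=_[1]_121   (s1,1)→(s1,_,left)
state=s1 head=-1 tape=[_]__121   (s1,_)→(s4,1,right)
state=s4 head=0 tape=1[_]_121   (s4,_)→(s4,_,right)
state=s4 head=1 tape=1_[_]121   (s4,_)→(s4,_,right)
state=s4 head=2 tape=1__[1]21   (s4,1)→(s2,1,right)
state=s2 head=3 tape=1__1[2]1   (s2,2)→(s1,1,left)
state=s1 head=2 tape=1__[1]11   (s1,1)→(s1,_,left)
state=s1 head=1 tape=1_[_]_11   (s1,_)→(s4,1,right)
state=s4 head=2 tape=1_1[_]11   (s4,_)→(s4,_,right)
state=s4 head=3 tape=1_1_[1]1   (s4,1)→(s2,1,right)
state=s2 head=4 tape=1_1_1[1]
The non-blank tape span at halt is 1_1_11.

1_1_11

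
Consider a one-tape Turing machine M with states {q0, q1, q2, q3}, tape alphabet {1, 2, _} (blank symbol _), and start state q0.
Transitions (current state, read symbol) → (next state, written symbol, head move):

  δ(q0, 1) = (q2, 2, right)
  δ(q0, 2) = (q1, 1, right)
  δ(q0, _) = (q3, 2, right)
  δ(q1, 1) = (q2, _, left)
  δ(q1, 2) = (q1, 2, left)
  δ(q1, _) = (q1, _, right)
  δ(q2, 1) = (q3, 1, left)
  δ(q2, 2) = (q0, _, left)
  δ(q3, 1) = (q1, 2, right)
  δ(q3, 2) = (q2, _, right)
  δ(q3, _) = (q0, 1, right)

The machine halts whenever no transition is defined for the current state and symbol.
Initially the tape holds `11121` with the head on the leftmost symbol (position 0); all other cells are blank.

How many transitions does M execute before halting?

state=q0 head=0 tape=[1]1121   (q0,1)→(q2,2,right)
state=q2 head=1 tape=2[1]121   (q2,1)→(q3,1,left)
state=q3 head=0 tape=[2]1121   (q3,2)→(q2,_,right)
state=q2 head=1 tape=_[1]121   (q2,1)→(q3,1,left)
state=q3 head=0 tape=[_]1121   (q3,_)→(q0,1,right)
state=q0 head=1 tape=1[1]121   (q0,1)→(q2,2,right)
state=q2 head=2 tape=12[1]21   (q2,1)→(q3,1,left)
state=q3 head=1 tape=1[2]121   (q3,2)→(q2,_,right)
state=q2 head=2 tape=1_[1]21   (q2,1)→(q3,1,left)
state=q3 head=1 tape=1[_]121   (q3,_)→(q0,1,right)
state=q0 head=2 tape=11[1]21   (q0,1)→(q2,2,right)
state=q2 head=3 tape=112[2]1   (q2,2)→(q0,_,left)
state=q0 head=2 tape=11[2]_1   (q0,2)→(q1,1,right)
state=q1 head=3 tape=111[_]1   (q1,_)→(q1,_,right)
state=q1 head=4 tape=111_[1]   (q1,1)→(q2,_,left)
state=q2 head=3 tape=111[_]_
M halts after 15 transitions.

15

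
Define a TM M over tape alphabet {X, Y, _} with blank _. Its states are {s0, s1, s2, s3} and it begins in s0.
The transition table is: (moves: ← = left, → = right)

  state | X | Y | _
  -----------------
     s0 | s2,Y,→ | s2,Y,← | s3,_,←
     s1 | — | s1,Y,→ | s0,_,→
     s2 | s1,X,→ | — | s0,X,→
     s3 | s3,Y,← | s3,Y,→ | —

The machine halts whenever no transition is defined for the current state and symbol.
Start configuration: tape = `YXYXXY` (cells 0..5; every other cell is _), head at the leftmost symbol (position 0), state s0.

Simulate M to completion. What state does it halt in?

s0 | _[Y]XYXXY   read Y → write Y, move ←, go to s2
s2 | [_]YXYXXY   read _ → write X, move →, go to s0
s0 | X[Y]XYXXY   read Y → write Y, move ←, go to s2
s2 | [X]YXYXXY   read X → write X, move →, go to s1
s1 | X[Y]XYXXY   read Y → write Y, move →, go to s1
s1 | XY[X]YXXY
No transition is defined for (s1, X); M halts in state s1.

s1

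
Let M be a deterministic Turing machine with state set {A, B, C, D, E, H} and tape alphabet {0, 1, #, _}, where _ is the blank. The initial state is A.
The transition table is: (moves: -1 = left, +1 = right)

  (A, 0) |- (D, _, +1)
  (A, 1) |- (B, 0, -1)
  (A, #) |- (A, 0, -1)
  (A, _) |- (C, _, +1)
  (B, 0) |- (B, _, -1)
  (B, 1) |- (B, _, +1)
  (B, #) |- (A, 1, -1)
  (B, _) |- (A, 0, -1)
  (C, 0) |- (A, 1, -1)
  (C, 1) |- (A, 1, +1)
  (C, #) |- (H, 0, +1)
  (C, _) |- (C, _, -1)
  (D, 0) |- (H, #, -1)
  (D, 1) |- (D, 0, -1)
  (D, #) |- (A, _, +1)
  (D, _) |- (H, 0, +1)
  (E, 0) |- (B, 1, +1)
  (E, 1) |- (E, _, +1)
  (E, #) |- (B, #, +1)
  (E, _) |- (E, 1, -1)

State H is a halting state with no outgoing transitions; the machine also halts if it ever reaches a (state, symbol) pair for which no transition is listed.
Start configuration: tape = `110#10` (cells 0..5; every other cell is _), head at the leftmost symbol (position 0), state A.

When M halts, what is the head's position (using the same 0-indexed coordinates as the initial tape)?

state=A head=0 tape=__[1]10#10   (A,1)→(B,0,-1)
state=B head=-1 tape=_[_]010#10   (B,_)→(A,0,-1)
state=A head=-2 tape=[_]0010#10   (A,_)→(C,_,+1)
state=C head=-1 tape=_[0]010#10   (C,0)→(A,1,-1)
state=A head=-2 tape=[_]1010#10   (A,_)→(C,_,+1)
state=C head=-1 tape=_[1]010#10   (C,1)→(A,1,+1)
state=A head=0 tape=_1[0]10#10   (A,0)→(D,_,+1)
state=D head=1 tape=_1_[1]0#10   (D,1)→(D,0,-1)
state=D head=0 tape=_1[_]00#10   (D,_)→(H,0,+1)
state=H head=1 tape=_10[0]0#10
At halt the head is at cell 1.

1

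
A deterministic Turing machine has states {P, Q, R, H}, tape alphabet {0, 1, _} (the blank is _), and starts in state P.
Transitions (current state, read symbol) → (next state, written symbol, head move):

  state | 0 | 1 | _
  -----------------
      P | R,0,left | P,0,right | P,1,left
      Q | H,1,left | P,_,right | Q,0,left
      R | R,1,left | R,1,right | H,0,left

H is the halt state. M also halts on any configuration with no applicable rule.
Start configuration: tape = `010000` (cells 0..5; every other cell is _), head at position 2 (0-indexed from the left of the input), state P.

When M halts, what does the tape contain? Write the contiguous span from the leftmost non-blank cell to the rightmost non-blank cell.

P | 01[0]000_   read 0 → write 0, move left, go to R
R | 0[1]0000_   read 1 → write 1, move right, go to R
R | 01[0]000_   read 0 → write 1, move left, go to R
R | 0[1]1000_   read 1 → write 1, move right, go to R
R | 01[1]000_   read 1 → write 1, move right, go to R
R | 011[0]00_   read 0 → write 1, move left, go to R
R | 01[1]100_   read 1 → write 1, move right, go to R
R | 011[1]00_   read 1 → write 1, move right, go to R
R | 0111[0]0_   read 0 → write 1, move left, go to R
R | 011[1]10_   read 1 → write 1, move right, go to R
R | 0111[1]0_   read 1 → write 1, move right, go to R
R | 01111[0]_   read 0 → write 1, move left, go to R
R | 0111[1]1_   read 1 → write 1, move right, go to R
R | 01111[1]_   read 1 → write 1, move right, go to R
R | 011111[_]   read _ → write 0, move left, go to H
H | 01111[1]0
The non-blank tape span at halt is 0111110.

0111110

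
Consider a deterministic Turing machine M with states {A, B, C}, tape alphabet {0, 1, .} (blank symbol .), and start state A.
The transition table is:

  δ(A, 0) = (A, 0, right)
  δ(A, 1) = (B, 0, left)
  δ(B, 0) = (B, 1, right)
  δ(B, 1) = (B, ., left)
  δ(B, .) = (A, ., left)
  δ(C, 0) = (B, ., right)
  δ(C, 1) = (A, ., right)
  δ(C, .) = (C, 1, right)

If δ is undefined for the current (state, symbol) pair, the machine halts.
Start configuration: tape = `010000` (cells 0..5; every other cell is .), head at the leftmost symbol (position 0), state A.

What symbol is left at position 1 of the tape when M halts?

.

state=A head=0 tape=..[0]10000.   (A,0)→(A,0,right)
state=A head=1 tape=..0[1]0000.   (A,1)→(B,0,left)
state=B head=0 tape=..[0]00000.   (B,0)→(B,1,right)
state=B head=1 tape=..1[0]0000.   (B,0)→(B,1,right)
state=B head=2 tape=..11[0]000.   (B,0)→(B,1,right)
state=B head=3 tape=..111[0]00.   (B,0)→(B,1,right)
state=B head=4 tape=..1111[0]0.   (B,0)→(B,1,right)
state=B head=5 tape=..11111[0].   (B,0)→(B,1,right)
state=B head=6 tape=..111111[.]   (B,.)→(A,.,left)
state=A head=5 tape=..11111[1].   (A,1)→(B,0,left)
state=B head=4 tape=..1111[1]0.   (B,1)→(B,.,left)
state=B head=3 tape=..111[1].0.   (B,1)→(B,.,left)
state=B head=2 tape=..11[1]..0.   (B,1)→(B,.,left)
state=B head=1 tape=..1[1]...0.   (B,1)→(B,.,left)
state=B head=0 tape=..[1]....0.   (B,1)→(B,.,left)
state=B head=-1 tape=.[.].....0.   (B,.)→(A,.,left)
state=A head=-2 tape=[.]......0.
Cell 1 holds . when M halts.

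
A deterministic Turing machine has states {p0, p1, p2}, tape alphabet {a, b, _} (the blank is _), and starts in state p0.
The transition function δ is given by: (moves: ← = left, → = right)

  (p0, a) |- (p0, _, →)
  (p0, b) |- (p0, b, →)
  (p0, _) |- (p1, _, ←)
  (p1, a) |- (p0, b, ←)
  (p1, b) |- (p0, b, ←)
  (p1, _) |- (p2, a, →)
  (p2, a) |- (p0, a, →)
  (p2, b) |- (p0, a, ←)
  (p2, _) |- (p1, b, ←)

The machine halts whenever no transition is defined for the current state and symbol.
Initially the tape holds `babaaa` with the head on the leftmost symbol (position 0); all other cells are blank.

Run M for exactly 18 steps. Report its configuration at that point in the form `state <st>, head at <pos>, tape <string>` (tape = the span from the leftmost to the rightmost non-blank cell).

state=p0 head=0 tape=[b]abaaa_   (p0,b)→(p0,b,→)
state=p0 head=1 tape=b[a]baaa_   (p0,a)→(p0,_,→)
state=p0 head=2 tape=b_[b]aaa_   (p0,b)→(p0,b,→)
state=p0 head=3 tape=b_b[a]aa_   (p0,a)→(p0,_,→)
state=p0 head=4 tape=b_b_[a]a_   (p0,a)→(p0,_,→)
state=p0 head=5 tape=b_b__[a]_   (p0,a)→(p0,_,→)
state=p0 head=6 tape=b_b___[_]   (p0,_)→(p1,_,←)
state=p1 head=5 tape=b_b__[_]_   (p1,_)→(p2,a,→)
state=p2 head=6 tape=b_b__a[_]   (p2,_)→(p1,b,←)
state=p1 head=5 tape=b_b__[a]b   (p1,a)→(p0,b,←)
state=p0 head=4 tape=b_b_[_]bb   (p0,_)→(p1,_,←)
state=p1 head=3 tape=b_b[_]_bb   (p1,_)→(p2,a,→)
state=p2 head=4 tape=b_ba[_]bb   (p2,_)→(p1,b,←)
state=p1 head=3 tape=b_b[a]bbb   (p1,a)→(p0,b,←)
state=p0 head=2 tape=b_[b]bbbb   (p0,b)→(p0,b,→)
state=p0 head=3 tape=b_b[b]bbb   (p0,b)→(p0,b,→)
state=p0 head=4 tape=b_bb[b]bb   (p0,b)→(p0,b,→)
state=p0 head=5 tape=b_bbb[b]b   (p0,b)→(p0,b,→)
state=p0 head=6 tape=b_bbbb[b]
After 18 steps: state p0, head at 6, tape b_bbbbb.

state p0, head at 6, tape b_bbbbb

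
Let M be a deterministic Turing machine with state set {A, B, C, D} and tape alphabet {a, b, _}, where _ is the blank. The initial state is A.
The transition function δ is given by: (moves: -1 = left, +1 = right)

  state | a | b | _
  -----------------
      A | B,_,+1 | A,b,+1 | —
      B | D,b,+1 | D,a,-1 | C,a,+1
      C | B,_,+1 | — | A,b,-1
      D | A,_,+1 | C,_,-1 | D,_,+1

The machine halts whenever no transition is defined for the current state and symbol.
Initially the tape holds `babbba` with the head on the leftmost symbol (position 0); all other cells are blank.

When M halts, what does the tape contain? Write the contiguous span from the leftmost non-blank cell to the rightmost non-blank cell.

b__bb

state=A head=0 tape=[b]abbba___   (A,b)→(A,b,+1)
state=A head=1 tape=b[a]bbba___   (A,a)→(B,_,+1)
state=B head=2 tape=b_[b]bba___   (B,b)→(D,a,-1)
state=D head=1 tape=b[_]abba___   (D,_)→(D,_,+1)
state=D head=2 tape=b_[a]bba___   (D,a)→(A,_,+1)
state=A head=3 tape=b__[b]ba___   (A,b)→(A,b,+1)
state=A head=4 tape=b__b[b]a___   (A,b)→(A,b,+1)
state=A head=5 tape=b__bb[a]___   (A,a)→(B,_,+1)
state=B head=6 tape=b__bb_[_]__   (B,_)→(C,a,+1)
state=C head=7 tape=b__bb_a[_]_   (C,_)→(A,b,-1)
state=A head=6 tape=b__bb_[a]b_   (A,a)→(B,_,+1)
state=B head=7 tape=b__bb__[b]_   (B,b)→(D,a,-1)
state=D head=6 tape=b__bb_[_]a_   (D,_)→(D,_,+1)
state=D head=7 tape=b__bb__[a]_   (D,a)→(A,_,+1)
state=A head=8 tape=b__bb___[_]
The non-blank tape span at halt is b__bb.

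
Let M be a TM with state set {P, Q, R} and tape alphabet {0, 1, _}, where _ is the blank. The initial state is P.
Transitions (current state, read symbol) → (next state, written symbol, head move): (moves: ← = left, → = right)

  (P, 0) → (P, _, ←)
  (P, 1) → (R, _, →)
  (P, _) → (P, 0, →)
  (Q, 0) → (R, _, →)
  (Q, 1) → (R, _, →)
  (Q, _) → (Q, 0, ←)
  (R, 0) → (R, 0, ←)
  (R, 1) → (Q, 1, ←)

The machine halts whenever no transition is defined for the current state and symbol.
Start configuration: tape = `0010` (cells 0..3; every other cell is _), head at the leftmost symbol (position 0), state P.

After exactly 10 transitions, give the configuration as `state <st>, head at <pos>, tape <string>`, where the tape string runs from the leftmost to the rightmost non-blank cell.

state=P head=0 tape=__[0]010   (P,0)→(P,_,←)
state=P head=-1 tape=_[_]_010   (P,_)→(P,0,→)
state=P head=0 tape=_0[_]010   (P,_)→(P,0,→)
state=P head=1 tape=_00[0]10   (P,0)→(P,_,←)
state=P head=0 tape=_0[0]_10   (P,0)→(P,_,←)
state=P head=-1 tape=_[0]__10   (P,0)→(P,_,←)
state=P head=-2 tape=[_]___10   (P,_)→(P,0,→)
state=P head=-1 tape=0[_]__10   (P,_)→(P,0,→)
state=P head=0 tape=00[_]_10   (P,_)→(P,0,→)
state=P head=1 tape=000[_]10   (P,_)→(P,0,→)
state=P head=2 tape=0000[1]0
After 10 steps: state P, head at 2, tape 000010.

state P, head at 2, tape 000010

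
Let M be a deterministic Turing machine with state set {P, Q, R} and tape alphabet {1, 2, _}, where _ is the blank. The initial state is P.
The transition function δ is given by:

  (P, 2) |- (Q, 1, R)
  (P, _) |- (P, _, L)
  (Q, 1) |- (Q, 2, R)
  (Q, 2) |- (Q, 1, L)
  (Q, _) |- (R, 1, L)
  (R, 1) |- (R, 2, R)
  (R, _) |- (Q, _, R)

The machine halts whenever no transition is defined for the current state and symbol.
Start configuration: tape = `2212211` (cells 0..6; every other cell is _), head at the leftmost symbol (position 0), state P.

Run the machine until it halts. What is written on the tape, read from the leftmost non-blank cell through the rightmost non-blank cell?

2222222221

state=P head=0 tape=___[2]212211_   (P,2)→(Q,1,R)
state=Q head=1 tape=___1[2]12211_   (Q,2)→(Q,1,L)
state=Q head=0 tape=___[1]112211_   (Q,1)→(Q,2,R)
state=Q head=1 tape=___2[1]12211_   (Q,1)→(Q,2,R)
state=Q head=2 tape=___22[1]2211_   (Q,1)→(Q,2,R)
state=Q head=3 tape=___222[2]211_   (Q,2)→(Q,1,L)
state=Q head=2 tape=___22[2]1211_   (Q,2)→(Q,1,L)
state=Q head=1 tape=___2[2]11211_   (Q,2)→(Q,1,L)
state=Q head=0 tape=___[2]111211_   (Q,2)→(Q,1,L)
state=Q head=-1 tape=__[_]1111211_   (Q,_)→(R,1,L)
state=R head=-2 tape=_[_]11111211_   (R,_)→(Q,_,R)
state=Q head=-1 tape=__[1]1111211_   (Q,1)→(Q,2,R)
state=Q head=0 tape=__2[1]111211_   (Q,1)→(Q,2,R)
state=Q head=1 tape=__22[1]11211_   (Q,1)→(Q,2,R)
state=Q head=2 tape=__222[1]1211_   (Q,1)→(Q,2,R)
state=Q head=3 tape=__2222[1]211_   (Q,1)→(Q,2,R)
state=Q head=4 tape=__22222[2]11_   (Q,2)→(Q,1,L)
state=Q head=3 tape=__2222[2]111_   (Q,2)→(Q,1,L)
state=Q head=2 tape=__222[2]1111_   (Q,2)→(Q,1,L)
state=Q head=1 tape=__22[2]11111_   (Q,2)→(Q,1,L)
state=Q head=0 tape=__2[2]111111_   (Q,2)→(Q,1,L)
state=Q head=-1 tape=__[2]1111111_   (Q,2)→(Q,1,L)
state=Q head=-2 tape=_[_]11111111_   (Q,_)→(R,1,L)
state=R head=-3 tape=[_]111111111_   (R,_)→(Q,_,R)
state=Q head=-2 tape=_[1]11111111_   (Q,1)→(Q,2,R)
state=Q head=-1 tape=_2[1]1111111_   (Q,1)→(Q,2,R)
state=Q head=0 tape=_22[1]111111_   (Q,1)→(Q,2,R)
state=Q head=1 tape=_222[1]11111_   (Q,1)→(Q,2,R)
state=Q head=2 tape=_2222[1]1111_   (Q,1)→(Q,2,R)
state=Q head=3 tape=_22222[1]111_   (Q,1)→(Q,2,R)
state=Q head=4 tape=_222222[1]11_   (Q,1)→(Q,2,R)
state=Q head=5 tape=_2222222[1]1_   (Q,1)→(Q,2,R)
state=Q head=6 tape=_22222222[1]_   (Q,1)→(Q,2,R)
state=Q head=7 tape=_222222222[_]   (Q,_)→(R,1,L)
state=R head=6 tape=_22222222[2]1
The non-blank tape span at halt is 2222222221.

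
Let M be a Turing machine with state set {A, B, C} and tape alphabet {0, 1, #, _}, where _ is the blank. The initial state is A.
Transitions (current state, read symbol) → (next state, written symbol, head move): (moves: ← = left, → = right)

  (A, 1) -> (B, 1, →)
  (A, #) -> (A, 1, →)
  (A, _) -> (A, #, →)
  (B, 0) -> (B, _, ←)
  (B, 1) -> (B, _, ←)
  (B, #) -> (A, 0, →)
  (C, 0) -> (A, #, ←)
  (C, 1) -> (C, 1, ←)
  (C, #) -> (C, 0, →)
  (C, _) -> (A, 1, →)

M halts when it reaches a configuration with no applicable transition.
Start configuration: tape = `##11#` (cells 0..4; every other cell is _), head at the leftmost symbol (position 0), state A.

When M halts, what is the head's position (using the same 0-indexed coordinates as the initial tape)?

A | _[#]#11#   read # → write 1, move →, go to A
A | _1[#]11#   read # → write 1, move →, go to A
A | _11[1]1#   read 1 → write 1, move →, go to B
B | _111[1]#   read 1 → write _, move ←, go to B
B | _11[1]_#   read 1 → write _, move ←, go to B
B | _1[1]__#   read 1 → write _, move ←, go to B
B | _[1]___#   read 1 → write _, move ←, go to B
B | [_]____#
At halt the head is at cell -1.

-1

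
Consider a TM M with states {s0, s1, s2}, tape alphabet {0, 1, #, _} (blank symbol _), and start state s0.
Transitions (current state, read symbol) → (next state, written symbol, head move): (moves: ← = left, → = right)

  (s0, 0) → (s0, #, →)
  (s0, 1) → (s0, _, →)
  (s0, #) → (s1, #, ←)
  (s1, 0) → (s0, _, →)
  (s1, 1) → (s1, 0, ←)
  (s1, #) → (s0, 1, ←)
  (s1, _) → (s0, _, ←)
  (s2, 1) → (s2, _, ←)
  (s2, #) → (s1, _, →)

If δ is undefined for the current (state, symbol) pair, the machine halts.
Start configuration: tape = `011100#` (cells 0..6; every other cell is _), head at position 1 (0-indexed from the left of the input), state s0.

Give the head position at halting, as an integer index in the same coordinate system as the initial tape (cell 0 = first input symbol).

s0 | 0[1]1100#   read 1 → write _, move →, go to s0
s0 | 0_[1]100#   read 1 → write _, move →, go to s0
s0 | 0__[1]00#   read 1 → write _, move →, go to s0
s0 | 0___[0]0#   read 0 → write #, move →, go to s0
s0 | 0___#[0]#   read 0 → write #, move →, go to s0
s0 | 0___##[#]   read # → write #, move ←, go to s1
s1 | 0___#[#]#   read # → write 1, move ←, go to s0
s0 | 0___[#]1#   read # → write #, move ←, go to s1
s1 | 0__[_]#1#   read _ → write _, move ←, go to s0
s0 | 0_[_]_#1#
At halt the head is at cell 2.

2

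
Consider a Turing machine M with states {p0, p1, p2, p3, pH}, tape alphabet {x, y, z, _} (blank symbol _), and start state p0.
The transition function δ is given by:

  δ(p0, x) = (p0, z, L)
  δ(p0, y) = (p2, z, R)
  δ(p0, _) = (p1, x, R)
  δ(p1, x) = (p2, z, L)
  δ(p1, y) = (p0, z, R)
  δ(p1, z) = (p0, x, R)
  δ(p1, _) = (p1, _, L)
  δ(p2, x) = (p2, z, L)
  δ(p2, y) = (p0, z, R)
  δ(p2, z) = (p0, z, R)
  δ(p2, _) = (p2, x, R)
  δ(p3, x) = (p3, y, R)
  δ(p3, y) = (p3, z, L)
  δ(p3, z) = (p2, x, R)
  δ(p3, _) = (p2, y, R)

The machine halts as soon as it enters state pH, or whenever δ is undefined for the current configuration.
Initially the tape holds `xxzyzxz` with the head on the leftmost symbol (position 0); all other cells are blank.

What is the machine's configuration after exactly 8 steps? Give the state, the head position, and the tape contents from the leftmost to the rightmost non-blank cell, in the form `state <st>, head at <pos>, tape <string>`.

state p0, head at 0, tape xxzzzyzxz

p0 | __[x]xzyzxz   read x → write z, move L, go to p0
p0 | _[_]zxzyzxz   read _ → write x, move R, go to p1
p1 | _x[z]xzyzxz   read z → write x, move R, go to p0
p0 | _xx[x]zyzxz   read x → write z, move L, go to p0
p0 | _x[x]zzyzxz   read x → write z, move L, go to p0
p0 | _[x]zzzyzxz   read x → write z, move L, go to p0
p0 | [_]zzzzyzxz   read _ → write x, move R, go to p1
p1 | x[z]zzzyzxz   read z → write x, move R, go to p0
p0 | xx[z]zzyzxz
After 8 steps: state p0, head at 0, tape xxzzzyzxz.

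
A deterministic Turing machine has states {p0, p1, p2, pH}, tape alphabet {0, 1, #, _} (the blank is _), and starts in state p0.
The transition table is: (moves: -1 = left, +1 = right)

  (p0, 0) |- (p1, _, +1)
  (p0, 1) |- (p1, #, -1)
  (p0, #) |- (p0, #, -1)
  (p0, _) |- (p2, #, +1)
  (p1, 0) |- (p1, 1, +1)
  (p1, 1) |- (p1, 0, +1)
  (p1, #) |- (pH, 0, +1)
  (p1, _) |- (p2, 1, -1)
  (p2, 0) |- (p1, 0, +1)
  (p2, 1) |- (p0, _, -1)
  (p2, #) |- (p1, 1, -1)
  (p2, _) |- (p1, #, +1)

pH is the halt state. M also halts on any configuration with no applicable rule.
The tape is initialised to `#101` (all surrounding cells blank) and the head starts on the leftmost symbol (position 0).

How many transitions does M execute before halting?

4

state=p0 head=0 tape=_[#]101   (p0,#)→(p0,#,-1)
state=p0 head=-1 tape=[_]#101   (p0,_)→(p2,#,+1)
state=p2 head=0 tape=#[#]101   (p2,#)→(p1,1,-1)
state=p1 head=-1 tape=[#]1101   (p1,#)→(pH,0,+1)
state=pH head=0 tape=0[1]101
M halts after 4 transitions.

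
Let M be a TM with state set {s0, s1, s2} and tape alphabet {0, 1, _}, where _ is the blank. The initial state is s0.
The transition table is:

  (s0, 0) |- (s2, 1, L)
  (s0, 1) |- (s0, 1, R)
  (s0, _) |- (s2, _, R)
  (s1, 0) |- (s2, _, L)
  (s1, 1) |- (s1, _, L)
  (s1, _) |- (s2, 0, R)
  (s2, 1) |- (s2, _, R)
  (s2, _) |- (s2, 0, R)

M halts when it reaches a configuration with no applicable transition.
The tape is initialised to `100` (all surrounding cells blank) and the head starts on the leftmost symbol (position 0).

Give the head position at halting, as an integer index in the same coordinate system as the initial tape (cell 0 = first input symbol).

s0 | [1]00   read 1 → write 1, move R, go to s0
s0 | 1[0]0   read 0 → write 1, move L, go to s2
s2 | [1]10   read 1 → write _, move R, go to s2
s2 | _[1]0   read 1 → write _, move R, go to s2
s2 | __[0]
At halt the head is at cell 2.

2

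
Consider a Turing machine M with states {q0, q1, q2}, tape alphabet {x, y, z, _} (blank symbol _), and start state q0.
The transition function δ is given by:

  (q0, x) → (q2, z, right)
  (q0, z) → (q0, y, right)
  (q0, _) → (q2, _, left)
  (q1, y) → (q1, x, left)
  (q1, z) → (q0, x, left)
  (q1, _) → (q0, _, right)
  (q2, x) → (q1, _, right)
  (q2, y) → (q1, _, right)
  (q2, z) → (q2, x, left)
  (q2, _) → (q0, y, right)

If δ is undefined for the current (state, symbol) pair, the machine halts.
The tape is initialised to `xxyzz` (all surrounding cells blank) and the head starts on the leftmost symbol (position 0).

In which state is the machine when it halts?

state=q0 head=0 tape=[x]xyzz   (q0,x)→(q2,z,right)
state=q2 head=1 tape=z[x]yzz   (q2,x)→(q1,_,right)
state=q1 head=2 tape=z_[y]zz   (q1,y)→(q1,x,left)
state=q1 head=1 tape=z[_]xzz   (q1,_)→(q0,_,right)
state=q0 head=2 tape=z_[x]zz   (q0,x)→(q2,z,right)
state=q2 head=3 tape=z_z[z]z   (q2,z)→(q2,x,left)
state=q2 head=2 tape=z_[z]xz   (q2,z)→(q2,x,left)
state=q2 head=1 tape=z[_]xxz   (q2,_)→(q0,y,right)
state=q0 head=2 tape=zy[x]xz   (q0,x)→(q2,z,right)
state=q2 head=3 tape=zyz[x]z   (q2,x)→(q1,_,right)
state=q1 head=4 tape=zyz_[z]   (q1,z)→(q0,x,left)
state=q0 head=3 tape=zyz[_]x   (q0,_)→(q2,_,left)
state=q2 head=2 tape=zy[z]_x   (q2,z)→(q2,x,left)
state=q2 head=1 tape=z[y]x_x   (q2,y)→(q1,_,right)
state=q1 head=2 tape=z_[x]_x
No transition is defined for (q1, x); M halts in state q1.

q1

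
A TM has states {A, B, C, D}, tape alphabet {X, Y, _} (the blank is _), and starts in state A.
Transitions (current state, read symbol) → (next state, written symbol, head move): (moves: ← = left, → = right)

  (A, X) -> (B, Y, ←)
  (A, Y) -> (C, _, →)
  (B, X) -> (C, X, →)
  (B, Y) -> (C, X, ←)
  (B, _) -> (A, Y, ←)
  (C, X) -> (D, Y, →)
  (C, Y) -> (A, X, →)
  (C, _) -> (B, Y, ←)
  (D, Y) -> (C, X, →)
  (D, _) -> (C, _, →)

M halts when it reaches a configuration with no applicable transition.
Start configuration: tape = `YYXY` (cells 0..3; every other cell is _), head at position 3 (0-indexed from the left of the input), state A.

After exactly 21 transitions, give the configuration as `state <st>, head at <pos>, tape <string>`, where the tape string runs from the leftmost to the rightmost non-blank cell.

state=A head=3 tape=YYX[Y]__   (A,Y)→(C,_,→)
state=C head=4 tape=YYX_[_]_   (C,_)→(B,Y,←)
state=B head=3 tape=YYX[_]Y_   (B,_)→(A,Y,←)
state=A head=2 tape=YY[X]YY_   (A,X)→(B,Y,←)
state=B head=1 tape=Y[Y]YYY_   (B,Y)→(C,X,←)
state=C head=0 tape=[Y]XYYY_   (C,Y)→(A,X,→)
state=A head=1 tape=X[X]YYY_   (A,X)→(B,Y,←)
state=B head=0 tape=[X]YYYY_   (B,X)→(C,X,→)
state=C head=1 tape=X[Y]YYY_   (C,Y)→(A,X,→)
state=A head=2 tape=XX[Y]YY_   (A,Y)→(C,_,→)
state=C head=3 tape=XX_[Y]Y_   (C,Y)→(A,X,→)
state=A head=4 tape=XX_X[Y]_   (A,Y)→(C,_,→)
state=C head=5 tape=XX_X_[_]   (C,_)→(B,Y,←)
state=B head=4 tape=XX_X[_]Y   (B,_)→(A,Y,←)
state=A head=3 tape=XX_[X]YY   (A,X)→(B,Y,←)
state=B head=2 tape=XX[_]YYY   (B,_)→(A,Y,←)
state=A head=1 tape=X[X]YYYY   (A,X)→(B,Y,←)
state=B head=0 tape=[X]YYYYY   (B,X)→(C,X,→)
state=C head=1 tape=X[Y]YYYY   (C,Y)→(A,X,→)
state=A head=2 tape=XX[Y]YYY   (A,Y)→(C,_,→)
state=C head=3 tape=XX_[Y]YY   (C,Y)→(A,X,→)
state=A head=4 tape=XX_X[Y]Y
After 21 steps: state A, head at 4, tape XX_XYY.

state A, head at 4, tape XX_XYY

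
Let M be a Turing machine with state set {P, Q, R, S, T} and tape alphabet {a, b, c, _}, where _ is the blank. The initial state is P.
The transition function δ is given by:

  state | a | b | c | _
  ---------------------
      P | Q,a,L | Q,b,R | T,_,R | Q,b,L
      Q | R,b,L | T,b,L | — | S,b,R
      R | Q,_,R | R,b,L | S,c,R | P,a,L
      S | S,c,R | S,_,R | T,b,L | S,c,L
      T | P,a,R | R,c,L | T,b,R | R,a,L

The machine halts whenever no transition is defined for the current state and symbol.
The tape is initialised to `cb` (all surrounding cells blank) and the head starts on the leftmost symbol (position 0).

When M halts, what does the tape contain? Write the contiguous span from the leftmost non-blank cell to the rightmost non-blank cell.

b_cbaab

state=P head=0 tape=_____[c]b   (P,c)→(T,_,R)
state=T head=1 tape=______[b]   (T,b)→(R,c,L)
state=R head=0 tape=_____[_]c   (R,_)→(P,a,L)
state=P head=-1 tape=____[_]ac   (P,_)→(Q,b,L)
state=Q head=-2 tape=___[_]bac   (Q,_)→(S,b,R)
state=S head=-1 tape=___b[b]ac   (S,b)→(S,_,R)
state=S head=0 tape=___b_[a]c   (S,a)→(S,c,R)
state=S head=1 tape=___b_c[c]   (S,c)→(T,b,L)
state=T head=0 tape=___b_[c]b   (T,c)→(T,b,R)
state=T head=1 tape=___b_b[b]   (T,b)→(R,c,L)
state=R head=0 tape=___b_[b]c   (R,b)→(R,b,L)
state=R head=-1 tape=___b[_]bc   (R,_)→(P,a,L)
state=P head=-2 tape=___[b]abc   (P,b)→(Q,b,R)
state=Q head=-1 tape=___b[a]bc   (Q,a)→(R,b,L)
state=R head=-2 tape=___[b]bbc   (R,b)→(R,b,L)
state=R head=-3 tape=__[_]bbbc   (R,_)→(P,a,L)
state=P head=-4 tape=_[_]abbbc   (P,_)→(Q,b,L)
state=Q head=-5 tape=[_]babbbc   (Q,_)→(S,b,R)
state=S head=-4 tape=b[b]abbbc   (S,b)→(S,_,R)
state=S head=-3 tape=b_[a]bbbc   (S,a)→(S,c,R)
state=S head=-2 tape=b_c[b]bbc   (S,b)→(S,_,R)
state=S head=-1 tape=b_c_[b]bc   (S,b)→(S,_,R)
state=S head=0 tape=b_c__[b]c   (S,b)→(S,_,R)
state=S head=1 tape=b_c___[c]   (S,c)→(T,b,L)
state=T head=0 tape=b_c__[_]b   (T,_)→(R,a,L)
state=R head=-1 tape=b_c_[_]ab   (R,_)→(P,a,L)
state=P head=-2 tape=b_c[_]aab   (P,_)→(Q,b,L)
state=Q head=-3 tape=b_[c]baab
The non-blank tape span at halt is b_cbaab.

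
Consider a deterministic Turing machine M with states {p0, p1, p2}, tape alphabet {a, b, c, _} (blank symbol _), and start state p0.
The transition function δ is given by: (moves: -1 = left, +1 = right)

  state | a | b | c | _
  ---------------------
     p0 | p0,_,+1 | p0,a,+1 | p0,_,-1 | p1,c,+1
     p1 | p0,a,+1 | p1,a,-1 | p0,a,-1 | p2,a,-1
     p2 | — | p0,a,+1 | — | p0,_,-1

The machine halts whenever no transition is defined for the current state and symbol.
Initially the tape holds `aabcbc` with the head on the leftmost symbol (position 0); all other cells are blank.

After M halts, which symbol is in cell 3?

a

state=p0 head=0 tape=[a]abcbc   (p0,a)→(p0,_,+1)
state=p0 head=1 tape=_[a]bcbc   (p0,a)→(p0,_,+1)
state=p0 head=2 tape=__[b]cbc   (p0,b)→(p0,a,+1)
state=p0 head=3 tape=__a[c]bc   (p0,c)→(p0,_,-1)
state=p0 head=2 tape=__[a]_bc   (p0,a)→(p0,_,+1)
state=p0 head=3 tape=___[_]bc   (p0,_)→(p1,c,+1)
state=p1 head=4 tape=___c[b]c   (p1,b)→(p1,a,-1)
state=p1 head=3 tape=___[c]ac   (p1,c)→(p0,a,-1)
state=p0 head=2 tape=__[_]aac   (p0,_)→(p1,c,+1)
state=p1 head=3 tape=__c[a]ac   (p1,a)→(p0,a,+1)
state=p0 head=4 tape=__ca[a]c   (p0,a)→(p0,_,+1)
state=p0 head=5 tape=__ca_[c]   (p0,c)→(p0,_,-1)
state=p0 head=4 tape=__ca[_]_   (p0,_)→(p1,c,+1)
state=p1 head=5 tape=__cac[_]   (p1,_)→(p2,a,-1)
state=p2 head=4 tape=__ca[c]a
Cell 3 holds a when M halts.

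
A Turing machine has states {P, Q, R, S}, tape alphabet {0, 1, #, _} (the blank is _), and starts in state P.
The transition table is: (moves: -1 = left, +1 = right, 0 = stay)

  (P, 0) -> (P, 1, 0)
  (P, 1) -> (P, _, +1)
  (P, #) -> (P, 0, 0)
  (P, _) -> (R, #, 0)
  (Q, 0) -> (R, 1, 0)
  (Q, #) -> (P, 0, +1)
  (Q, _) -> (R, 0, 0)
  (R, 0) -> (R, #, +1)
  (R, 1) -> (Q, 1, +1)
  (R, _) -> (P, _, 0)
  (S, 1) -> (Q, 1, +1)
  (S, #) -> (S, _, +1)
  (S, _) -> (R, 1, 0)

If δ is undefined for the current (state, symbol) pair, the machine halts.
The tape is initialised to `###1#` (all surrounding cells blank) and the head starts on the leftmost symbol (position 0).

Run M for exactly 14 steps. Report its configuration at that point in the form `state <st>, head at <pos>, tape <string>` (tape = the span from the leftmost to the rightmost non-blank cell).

state R, head at 5, tape #

state=P head=0 tape=[#]##1#_   (P,#)→(P,0,0)
state=P head=0 tape=[0]##1#_   (P,0)→(P,1,0)
state=P head=0 tape=[1]##1#_   (P,1)→(P,_,+1)
state=P head=1 tape=_[#]#1#_   (P,#)→(P,0,0)
state=P head=1 tape=_[0]#1#_   (P,0)→(P,1,0)
state=P head=1 tape=_[1]#1#_   (P,1)→(P,_,+1)
state=P head=2 tape=__[#]1#_   (P,#)→(P,0,0)
state=P head=2 tape=__[0]1#_   (P,0)→(P,1,0)
state=P head=2 tape=__[1]1#_   (P,1)→(P,_,+1)
state=P head=3 tape=___[1]#_   (P,1)→(P,_,+1)
state=P head=4 tape=____[#]_   (P,#)→(P,0,0)
state=P head=4 tape=____[0]_   (P,0)→(P,1,0)
state=P head=4 tape=____[1]_   (P,1)→(P,_,+1)
state=P head=5 tape=_____[_]   (P,_)→(R,#,0)
state=R head=5 tape=_____[#]
After 14 steps: state R, head at 5, tape #.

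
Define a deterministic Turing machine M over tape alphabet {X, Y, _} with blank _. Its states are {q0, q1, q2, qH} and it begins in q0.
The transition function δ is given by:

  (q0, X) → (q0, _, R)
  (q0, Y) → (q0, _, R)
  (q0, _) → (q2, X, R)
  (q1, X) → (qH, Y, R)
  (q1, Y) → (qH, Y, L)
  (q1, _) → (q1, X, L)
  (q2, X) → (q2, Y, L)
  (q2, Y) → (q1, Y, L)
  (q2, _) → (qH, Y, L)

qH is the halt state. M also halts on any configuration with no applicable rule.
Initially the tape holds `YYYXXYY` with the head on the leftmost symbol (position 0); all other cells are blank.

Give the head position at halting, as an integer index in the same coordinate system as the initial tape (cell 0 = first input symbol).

7

q0 | [Y]YYXXYY__   read Y → write _, move R, go to q0
q0 | _[Y]YXXYY__   read Y → write _, move R, go to q0
q0 | __[Y]XXYY__   read Y → write _, move R, go to q0
q0 | ___[X]XYY__   read X → write _, move R, go to q0
q0 | ____[X]YY__   read X → write _, move R, go to q0
q0 | _____[Y]Y__   read Y → write _, move R, go to q0
q0 | ______[Y]__   read Y → write _, move R, go to q0
q0 | _______[_]_   read _ → write X, move R, go to q2
q2 | _______X[_]   read _ → write Y, move L, go to qH
qH | _______[X]Y
At halt the head is at cell 7.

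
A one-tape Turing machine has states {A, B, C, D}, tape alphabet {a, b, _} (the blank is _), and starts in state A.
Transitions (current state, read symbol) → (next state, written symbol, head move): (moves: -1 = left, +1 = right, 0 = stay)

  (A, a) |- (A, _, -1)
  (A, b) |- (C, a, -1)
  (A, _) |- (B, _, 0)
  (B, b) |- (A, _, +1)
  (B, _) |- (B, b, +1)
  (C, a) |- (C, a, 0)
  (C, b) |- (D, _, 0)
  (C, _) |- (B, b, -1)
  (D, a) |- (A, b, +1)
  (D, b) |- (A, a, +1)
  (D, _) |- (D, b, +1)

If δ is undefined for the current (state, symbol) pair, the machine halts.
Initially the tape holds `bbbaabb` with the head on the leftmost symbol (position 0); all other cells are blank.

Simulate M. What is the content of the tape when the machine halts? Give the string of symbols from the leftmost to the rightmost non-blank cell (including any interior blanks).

A | ___[b]bbaabb   read b → write a, move -1, go to C
C | __[_]abbaabb   read _ → write b, move -1, go to B
B | _[_]babbaabb   read _ → write b, move +1, go to B
B | _b[b]abbaabb   read b → write _, move +1, go to A
A | _b_[a]bbaabb   read a → write _, move -1, go to A
A | _b[_]_bbaabb   read _ → write _, move 0, go to B
B | _b[_]_bbaabb   read _ → write b, move +1, go to B
B | _bb[_]bbaabb   read _ → write b, move +1, go to B
B | _bbb[b]baabb   read b → write _, move +1, go to A
A | _bbb_[b]aabb   read b → write a, move -1, go to C
C | _bbb[_]aaabb   read _ → write b, move -1, go to B
B | _bb[b]baaabb   read b → write _, move +1, go to A
A | _bb_[b]aaabb   read b → write a, move -1, go to C
C | _bb[_]aaaabb   read _ → write b, move -1, go to B
B | _b[b]baaaabb   read b → write _, move +1, go to A
A | _b_[b]aaaabb   read b → write a, move -1, go to C
C | _b[_]aaaaabb   read _ → write b, move -1, go to B
B | _[b]baaaaabb   read b → write _, move +1, go to A
A | __[b]aaaaabb   read b → write a, move -1, go to C
C | _[_]aaaaaabb   read _ → write b, move -1, go to B
B | [_]baaaaaabb   read _ → write b, move +1, go to B
B | b[b]aaaaaabb   read b → write _, move +1, go to A
A | b_[a]aaaaabb   read a → write _, move -1, go to A
A | b[_]_aaaaabb   read _ → write _, move 0, go to B
B | b[_]_aaaaabb   read _ → write b, move +1, go to B
B | bb[_]aaaaabb   read _ → write b, move +1, go to B
B | bbb[a]aaaabb
The non-blank tape span at halt is bbbaaaaabb.

bbbaaaaabb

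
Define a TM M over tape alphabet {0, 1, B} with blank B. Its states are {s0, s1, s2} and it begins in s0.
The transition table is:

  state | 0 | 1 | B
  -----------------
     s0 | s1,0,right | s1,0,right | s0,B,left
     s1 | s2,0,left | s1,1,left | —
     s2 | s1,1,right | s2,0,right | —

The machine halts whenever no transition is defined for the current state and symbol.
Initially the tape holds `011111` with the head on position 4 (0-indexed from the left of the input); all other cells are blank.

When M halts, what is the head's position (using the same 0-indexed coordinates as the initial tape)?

-1

s0 | B0111[1]1   read 1 → write 0, move right, go to s1
s1 | B01110[1]   read 1 → write 1, move left, go to s1
s1 | B0111[0]1   read 0 → write 0, move left, go to s2
s2 | B011[1]01   read 1 → write 0, move right, go to s2
s2 | B0110[0]1   read 0 → write 1, move right, go to s1
s1 | B01101[1]   read 1 → write 1, move left, go to s1
s1 | B0110[1]1   read 1 → write 1, move left, go to s1
s1 | B011[0]11   read 0 → write 0, move left, go to s2
s2 | B01[1]011   read 1 → write 0, move right, go to s2
s2 | B010[0]11   read 0 → write 1, move right, go to s1
s1 | B0101[1]1   read 1 → write 1, move left, go to s1
s1 | B010[1]11   read 1 → write 1, move left, go to s1
s1 | B01[0]111   read 0 → write 0, move left, go to s2
s2 | B0[1]0111   read 1 → write 0, move right, go to s2
s2 | B00[0]111   read 0 → write 1, move right, go to s1
s1 | B001[1]11   read 1 → write 1, move left, go to s1
s1 | B00[1]111   read 1 → write 1, move left, go to s1
s1 | B0[0]1111   read 0 → write 0, move left, go to s2
s2 | B[0]01111   read 0 → write 1, move right, go to s1
s1 | B1[0]1111   read 0 → write 0, move left, go to s2
s2 | B[1]01111   read 1 → write 0, move right, go to s2
s2 | B0[0]1111   read 0 → write 1, move right, go to s1
s1 | B01[1]111   read 1 → write 1, move left, go to s1
s1 | B0[1]1111   read 1 → write 1, move left, go to s1
s1 | B[0]11111   read 0 → write 0, move left, go to s2
s2 | [B]011111
At halt the head is at cell -1.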